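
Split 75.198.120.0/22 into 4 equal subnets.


New prefix = 22 + 2 = 24
Each subnet has 256 addresses
  75.198.120.0/24
  75.198.121.0/24
  75.198.122.0/24
  75.198.123.0/24
Subnets: 75.198.120.0/24, 75.198.121.0/24, 75.198.122.0/24, 75.198.123.0/24


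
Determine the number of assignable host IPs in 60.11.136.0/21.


Host bits = 32 - 21 = 11
Total addresses = 2^11 = 2048
Usable = total - 2 (network and broadcast)
Usable hosts: 2046


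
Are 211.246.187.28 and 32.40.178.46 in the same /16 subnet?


Mask: 255.255.0.0
211.246.187.28 AND mask = 211.246.0.0
32.40.178.46 AND mask = 32.40.0.0
No, different subnets (211.246.0.0 vs 32.40.0.0)


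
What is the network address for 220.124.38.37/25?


IP:   11011100.01111100.00100110.00100101
Mask: 11111111.11111111.11111111.10000000
AND operation:
Net:  11011100.01111100.00100110.00000000
Network: 220.124.38.0/25


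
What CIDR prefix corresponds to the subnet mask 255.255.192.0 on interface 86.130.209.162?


Binary: 11111111.11111111.11000000.00000000
Count leading 1s
Prefix: /18


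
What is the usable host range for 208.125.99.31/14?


Network: 208.124.0.0
Broadcast: 208.127.255.255
First usable = network + 1
Last usable = broadcast - 1
Range: 208.124.0.1 to 208.127.255.254


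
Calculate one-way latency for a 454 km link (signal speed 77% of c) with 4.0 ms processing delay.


Speed = 0.77 * 3e5 km/s = 231000 km/s
Propagation delay = 454 / 231000 = 0.002 s = 1.9654 ms
Processing delay = 4.0 ms
Total one-way latency = 5.9654 ms


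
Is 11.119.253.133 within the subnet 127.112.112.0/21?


Subnet network: 127.112.112.0
Test IP AND mask: 11.119.248.0
No, 11.119.253.133 is not in 127.112.112.0/21


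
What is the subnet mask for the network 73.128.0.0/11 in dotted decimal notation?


/11 means 11 network bits, 21 host bits
Binary: 11111111111000000000000000000000
Mask: 255.224.0.0


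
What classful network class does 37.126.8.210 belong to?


First octet: 37
Binary: 00100101
0xxxxxxx -> Class A (1-126)
Class A, default mask 255.0.0.0 (/8)


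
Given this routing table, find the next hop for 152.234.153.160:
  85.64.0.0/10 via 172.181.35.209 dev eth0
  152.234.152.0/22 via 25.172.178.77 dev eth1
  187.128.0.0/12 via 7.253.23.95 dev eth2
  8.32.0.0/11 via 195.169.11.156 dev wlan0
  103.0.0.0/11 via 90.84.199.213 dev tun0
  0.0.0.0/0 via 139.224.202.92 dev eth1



Longest prefix match for 152.234.153.160:
  /10 85.64.0.0: no
  /22 152.234.152.0: MATCH
  /12 187.128.0.0: no
  /11 8.32.0.0: no
  /11 103.0.0.0: no
  /0 0.0.0.0: MATCH
Selected: next-hop 25.172.178.77 via eth1 (matched /22)


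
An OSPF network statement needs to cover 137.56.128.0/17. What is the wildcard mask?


Subnet mask: 255.255.128.0
Wildcard = 255.255.255.255 - subnet mask
255 - 255 = 0
255 - 255 = 0
255 - 128 = 127
255 - 0 = 255
Wildcard: 0.0.127.255


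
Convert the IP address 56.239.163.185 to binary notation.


56 = 00111000
239 = 11101111
163 = 10100011
185 = 10111001
Binary: 00111000.11101111.10100011.10111001


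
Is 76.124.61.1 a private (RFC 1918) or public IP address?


RFC 1918 private ranges:
  10.0.0.0/8 (10.0.0.0 - 10.255.255.255)
  172.16.0.0/12 (172.16.0.0 - 172.31.255.255)
  192.168.0.0/16 (192.168.0.0 - 192.168.255.255)
Public (not in any RFC 1918 range)


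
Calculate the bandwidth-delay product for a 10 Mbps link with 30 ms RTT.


BDP = bandwidth * RTT
= 10 Mbps * 30 ms
= 10 * 1e6 * 30 / 1000 bits
= 300000 bits
= 37500 bytes
= 36.6211 KB
BDP = 300000 bits (37500 bytes)


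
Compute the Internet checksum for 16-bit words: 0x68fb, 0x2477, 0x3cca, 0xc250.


Sum all words (with carry folding):
+ 0x68fb = 0x68fb
+ 0x2477 = 0x8d72
+ 0x3cca = 0xca3c
+ 0xc250 = 0x8c8d
One's complement: ~0x8c8d
Checksum = 0x7372


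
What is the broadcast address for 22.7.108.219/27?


Network: 22.7.108.192/27
Host bits = 5
Set all host bits to 1:
Broadcast: 22.7.108.223


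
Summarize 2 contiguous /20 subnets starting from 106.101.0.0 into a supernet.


Original prefix: /20
Number of subnets: 2 = 2^1
New prefix = 20 - 1 = 19
Supernet: 106.101.0.0/19


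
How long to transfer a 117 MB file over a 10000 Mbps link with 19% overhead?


Effective throughput = 10000 * (1 - 19/100) = 8100.0 Mbps
File size in Mb = 117 * 8 = 936 Mb
Time = 936 / 8100.0
Time = 0.1156 seconds


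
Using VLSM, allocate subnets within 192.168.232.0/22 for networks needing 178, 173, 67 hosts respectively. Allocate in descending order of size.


178 hosts -> /24 (254 usable): 192.168.232.0/24
173 hosts -> /24 (254 usable): 192.168.233.0/24
67 hosts -> /25 (126 usable): 192.168.234.0/25
Allocation: 192.168.232.0/24 (178 hosts, 254 usable); 192.168.233.0/24 (173 hosts, 254 usable); 192.168.234.0/25 (67 hosts, 126 usable)


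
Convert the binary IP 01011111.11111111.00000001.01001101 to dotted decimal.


01011111 = 95
11111111 = 255
00000001 = 1
01001101 = 77
IP: 95.255.1.77


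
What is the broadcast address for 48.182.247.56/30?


Network: 48.182.247.56/30
Host bits = 2
Set all host bits to 1:
Broadcast: 48.182.247.59


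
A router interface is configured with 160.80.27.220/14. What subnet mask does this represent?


/14 means 14 network bits, 18 host bits
Binary: 11111111111111000000000000000000
Mask: 255.252.0.0


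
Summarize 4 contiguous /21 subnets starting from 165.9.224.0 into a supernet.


Original prefix: /21
Number of subnets: 4 = 2^2
New prefix = 21 - 2 = 19
Supernet: 165.9.224.0/19


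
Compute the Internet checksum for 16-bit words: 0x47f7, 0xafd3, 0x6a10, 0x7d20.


Sum all words (with carry folding):
+ 0x47f7 = 0x47f7
+ 0xafd3 = 0xf7ca
+ 0x6a10 = 0x61db
+ 0x7d20 = 0xdefb
One's complement: ~0xdefb
Checksum = 0x2104


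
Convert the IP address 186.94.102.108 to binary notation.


186 = 10111010
94 = 01011110
102 = 01100110
108 = 01101100
Binary: 10111010.01011110.01100110.01101100


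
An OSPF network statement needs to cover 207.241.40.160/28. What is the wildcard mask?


Subnet mask: 255.255.255.240
Wildcard = 255.255.255.255 - subnet mask
255 - 255 = 0
255 - 255 = 0
255 - 255 = 0
255 - 240 = 15
Wildcard: 0.0.0.15


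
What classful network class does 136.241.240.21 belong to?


First octet: 136
Binary: 10001000
10xxxxxx -> Class B (128-191)
Class B, default mask 255.255.0.0 (/16)


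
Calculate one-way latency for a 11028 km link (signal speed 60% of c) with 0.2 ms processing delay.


Speed = 0.6 * 3e5 km/s = 180000 km/s
Propagation delay = 11028 / 180000 = 0.0613 s = 61.2667 ms
Processing delay = 0.2 ms
Total one-way latency = 61.4667 ms


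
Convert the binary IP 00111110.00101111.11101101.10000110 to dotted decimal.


00111110 = 62
00101111 = 47
11101101 = 237
10000110 = 134
IP: 62.47.237.134


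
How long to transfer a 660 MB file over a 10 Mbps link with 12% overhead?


Effective throughput = 10 * (1 - 12/100) = 8.8 Mbps
File size in Mb = 660 * 8 = 5280 Mb
Time = 5280 / 8.8
Time = 600 seconds


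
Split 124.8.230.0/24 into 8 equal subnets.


New prefix = 24 + 3 = 27
Each subnet has 32 addresses
  124.8.230.0/27
  124.8.230.32/27
  124.8.230.64/27
  124.8.230.96/27
  124.8.230.128/27
  124.8.230.160/27
  124.8.230.192/27
  124.8.230.224/27
Subnets: 124.8.230.0/27, 124.8.230.32/27, 124.8.230.64/27, 124.8.230.96/27, 124.8.230.128/27, 124.8.230.160/27, 124.8.230.192/27, 124.8.230.224/27


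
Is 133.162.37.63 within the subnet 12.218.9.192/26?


Subnet network: 12.218.9.192
Test IP AND mask: 133.162.37.0
No, 133.162.37.63 is not in 12.218.9.192/26


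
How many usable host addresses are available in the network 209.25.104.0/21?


Host bits = 32 - 21 = 11
Total addresses = 2^11 = 2048
Usable = total - 2 (network and broadcast)
Usable hosts: 2046


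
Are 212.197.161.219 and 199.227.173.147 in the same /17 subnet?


Mask: 255.255.128.0
212.197.161.219 AND mask = 212.197.128.0
199.227.173.147 AND mask = 199.227.128.0
No, different subnets (212.197.128.0 vs 199.227.128.0)


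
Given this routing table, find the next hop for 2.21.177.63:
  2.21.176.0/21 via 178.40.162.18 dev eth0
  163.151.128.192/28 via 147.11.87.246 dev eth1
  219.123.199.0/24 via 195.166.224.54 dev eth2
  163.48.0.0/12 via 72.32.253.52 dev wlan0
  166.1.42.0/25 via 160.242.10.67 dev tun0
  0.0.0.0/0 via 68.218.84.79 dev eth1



Longest prefix match for 2.21.177.63:
  /21 2.21.176.0: MATCH
  /28 163.151.128.192: no
  /24 219.123.199.0: no
  /12 163.48.0.0: no
  /25 166.1.42.0: no
  /0 0.0.0.0: MATCH
Selected: next-hop 178.40.162.18 via eth0 (matched /21)


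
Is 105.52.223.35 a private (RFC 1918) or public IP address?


RFC 1918 private ranges:
  10.0.0.0/8 (10.0.0.0 - 10.255.255.255)
  172.16.0.0/12 (172.16.0.0 - 172.31.255.255)
  192.168.0.0/16 (192.168.0.0 - 192.168.255.255)
Public (not in any RFC 1918 range)


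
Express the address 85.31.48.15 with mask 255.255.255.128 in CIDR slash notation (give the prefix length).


Binary: 11111111.11111111.11111111.10000000
Count leading 1s
Prefix: /25


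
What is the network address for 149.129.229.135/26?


IP:   10010101.10000001.11100101.10000111
Mask: 11111111.11111111.11111111.11000000
AND operation:
Net:  10010101.10000001.11100101.10000000
Network: 149.129.229.128/26


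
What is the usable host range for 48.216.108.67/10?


Network: 48.192.0.0
Broadcast: 48.255.255.255
First usable = network + 1
Last usable = broadcast - 1
Range: 48.192.0.1 to 48.255.255.254


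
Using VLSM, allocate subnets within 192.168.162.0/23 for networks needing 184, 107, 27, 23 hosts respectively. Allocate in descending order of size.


184 hosts -> /24 (254 usable): 192.168.162.0/24
107 hosts -> /25 (126 usable): 192.168.163.0/25
27 hosts -> /27 (30 usable): 192.168.163.128/27
23 hosts -> /27 (30 usable): 192.168.163.160/27
Allocation: 192.168.162.0/24 (184 hosts, 254 usable); 192.168.163.0/25 (107 hosts, 126 usable); 192.168.163.128/27 (27 hosts, 30 usable); 192.168.163.160/27 (23 hosts, 30 usable)


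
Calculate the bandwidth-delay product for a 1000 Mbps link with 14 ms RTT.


BDP = bandwidth * RTT
= 1000 Mbps * 14 ms
= 1000 * 1e6 * 14 / 1000 bits
= 14000000 bits
= 1750000 bytes
= 1708.9844 KB
BDP = 14000000 bits (1750000 bytes)


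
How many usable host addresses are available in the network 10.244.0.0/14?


Host bits = 32 - 14 = 18
Total addresses = 2^18 = 262144
Usable = total - 2 (network and broadcast)
Usable hosts: 262142


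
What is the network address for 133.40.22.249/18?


IP:   10000101.00101000.00010110.11111001
Mask: 11111111.11111111.11000000.00000000
AND operation:
Net:  10000101.00101000.00000000.00000000
Network: 133.40.0.0/18


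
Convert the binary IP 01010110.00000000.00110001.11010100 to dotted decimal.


01010110 = 86
00000000 = 0
00110001 = 49
11010100 = 212
IP: 86.0.49.212


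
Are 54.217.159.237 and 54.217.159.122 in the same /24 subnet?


Mask: 255.255.255.0
54.217.159.237 AND mask = 54.217.159.0
54.217.159.122 AND mask = 54.217.159.0
Yes, same subnet (54.217.159.0)


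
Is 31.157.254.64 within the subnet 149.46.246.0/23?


Subnet network: 149.46.246.0
Test IP AND mask: 31.157.254.0
No, 31.157.254.64 is not in 149.46.246.0/23


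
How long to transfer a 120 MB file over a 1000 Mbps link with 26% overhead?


Effective throughput = 1000 * (1 - 26/100) = 740 Mbps
File size in Mb = 120 * 8 = 960 Mb
Time = 960 / 740
Time = 1.2973 seconds


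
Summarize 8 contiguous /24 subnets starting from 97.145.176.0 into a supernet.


Original prefix: /24
Number of subnets: 8 = 2^3
New prefix = 24 - 3 = 21
Supernet: 97.145.176.0/21


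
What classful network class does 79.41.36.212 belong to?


First octet: 79
Binary: 01001111
0xxxxxxx -> Class A (1-126)
Class A, default mask 255.0.0.0 (/8)


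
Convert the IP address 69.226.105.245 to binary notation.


69 = 01000101
226 = 11100010
105 = 01101001
245 = 11110101
Binary: 01000101.11100010.01101001.11110101


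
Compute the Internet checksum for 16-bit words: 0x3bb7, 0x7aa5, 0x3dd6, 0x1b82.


Sum all words (with carry folding):
+ 0x3bb7 = 0x3bb7
+ 0x7aa5 = 0xb65c
+ 0x3dd6 = 0xf432
+ 0x1b82 = 0x0fb5
One's complement: ~0x0fb5
Checksum = 0xf04a


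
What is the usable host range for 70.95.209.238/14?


Network: 70.92.0.0
Broadcast: 70.95.255.255
First usable = network + 1
Last usable = broadcast - 1
Range: 70.92.0.1 to 70.95.255.254


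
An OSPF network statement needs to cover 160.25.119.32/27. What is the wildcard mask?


Subnet mask: 255.255.255.224
Wildcard = 255.255.255.255 - subnet mask
255 - 255 = 0
255 - 255 = 0
255 - 255 = 0
255 - 224 = 31
Wildcard: 0.0.0.31


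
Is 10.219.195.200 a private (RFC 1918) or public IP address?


RFC 1918 private ranges:
  10.0.0.0/8 (10.0.0.0 - 10.255.255.255)
  172.16.0.0/12 (172.16.0.0 - 172.31.255.255)
  192.168.0.0/16 (192.168.0.0 - 192.168.255.255)
Private (in 10.0.0.0/8)


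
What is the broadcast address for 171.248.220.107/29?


Network: 171.248.220.104/29
Host bits = 3
Set all host bits to 1:
Broadcast: 171.248.220.111


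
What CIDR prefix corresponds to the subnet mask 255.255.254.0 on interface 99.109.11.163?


Binary: 11111111.11111111.11111110.00000000
Count leading 1s
Prefix: /23


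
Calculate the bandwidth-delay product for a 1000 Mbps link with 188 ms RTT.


BDP = bandwidth * RTT
= 1000 Mbps * 188 ms
= 1000 * 1e6 * 188 / 1000 bits
= 188000000 bits
= 23500000 bytes
= 22949.2188 KB
BDP = 188000000 bits (23500000 bytes)


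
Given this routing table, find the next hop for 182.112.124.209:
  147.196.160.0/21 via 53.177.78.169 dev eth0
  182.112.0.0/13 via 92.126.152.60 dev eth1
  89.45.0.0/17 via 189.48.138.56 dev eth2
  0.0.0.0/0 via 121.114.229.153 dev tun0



Longest prefix match for 182.112.124.209:
  /21 147.196.160.0: no
  /13 182.112.0.0: MATCH
  /17 89.45.0.0: no
  /0 0.0.0.0: MATCH
Selected: next-hop 92.126.152.60 via eth1 (matched /13)


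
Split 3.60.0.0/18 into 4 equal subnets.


New prefix = 18 + 2 = 20
Each subnet has 4096 addresses
  3.60.0.0/20
  3.60.16.0/20
  3.60.32.0/20
  3.60.48.0/20
Subnets: 3.60.0.0/20, 3.60.16.0/20, 3.60.32.0/20, 3.60.48.0/20


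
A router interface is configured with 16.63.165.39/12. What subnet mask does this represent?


/12 means 12 network bits, 20 host bits
Binary: 11111111111100000000000000000000
Mask: 255.240.0.0


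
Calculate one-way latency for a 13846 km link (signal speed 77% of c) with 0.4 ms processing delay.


Speed = 0.77 * 3e5 km/s = 231000 km/s
Propagation delay = 13846 / 231000 = 0.0599 s = 59.9394 ms
Processing delay = 0.4 ms
Total one-way latency = 60.3394 ms


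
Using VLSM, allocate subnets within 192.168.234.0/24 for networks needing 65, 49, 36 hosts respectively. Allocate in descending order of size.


65 hosts -> /25 (126 usable): 192.168.234.0/25
49 hosts -> /26 (62 usable): 192.168.234.128/26
36 hosts -> /26 (62 usable): 192.168.234.192/26
Allocation: 192.168.234.0/25 (65 hosts, 126 usable); 192.168.234.128/26 (49 hosts, 62 usable); 192.168.234.192/26 (36 hosts, 62 usable)


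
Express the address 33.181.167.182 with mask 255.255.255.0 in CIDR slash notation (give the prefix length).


Binary: 11111111.11111111.11111111.00000000
Count leading 1s
Prefix: /24


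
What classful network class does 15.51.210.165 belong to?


First octet: 15
Binary: 00001111
0xxxxxxx -> Class A (1-126)
Class A, default mask 255.0.0.0 (/8)


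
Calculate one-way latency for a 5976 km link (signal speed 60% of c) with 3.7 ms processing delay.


Speed = 0.6 * 3e5 km/s = 180000 km/s
Propagation delay = 5976 / 180000 = 0.0332 s = 33.2 ms
Processing delay = 3.7 ms
Total one-way latency = 36.9 ms


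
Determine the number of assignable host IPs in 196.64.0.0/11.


Host bits = 32 - 11 = 21
Total addresses = 2^21 = 2097152
Usable = total - 2 (network and broadcast)
Usable hosts: 2097150


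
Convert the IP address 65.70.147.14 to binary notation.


65 = 01000001
70 = 01000110
147 = 10010011
14 = 00001110
Binary: 01000001.01000110.10010011.00001110


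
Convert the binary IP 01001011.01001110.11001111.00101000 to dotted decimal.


01001011 = 75
01001110 = 78
11001111 = 207
00101000 = 40
IP: 75.78.207.40


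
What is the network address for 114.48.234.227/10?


IP:   01110010.00110000.11101010.11100011
Mask: 11111111.11000000.00000000.00000000
AND operation:
Net:  01110010.00000000.00000000.00000000
Network: 114.0.0.0/10


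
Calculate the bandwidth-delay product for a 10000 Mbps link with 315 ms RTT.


BDP = bandwidth * RTT
= 10000 Mbps * 315 ms
= 10000 * 1e6 * 315 / 1000 bits
= 3150000000 bits
= 393750000 bytes
= 384521.4844 KB
BDP = 3150000000 bits (393750000 bytes)


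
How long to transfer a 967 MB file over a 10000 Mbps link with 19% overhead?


Effective throughput = 10000 * (1 - 19/100) = 8100.0 Mbps
File size in Mb = 967 * 8 = 7736 Mb
Time = 7736 / 8100.0
Time = 0.9551 seconds


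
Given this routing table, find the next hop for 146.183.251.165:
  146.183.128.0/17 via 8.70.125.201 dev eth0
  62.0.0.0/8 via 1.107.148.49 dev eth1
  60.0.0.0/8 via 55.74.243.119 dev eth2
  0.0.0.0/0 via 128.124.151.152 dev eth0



Longest prefix match for 146.183.251.165:
  /17 146.183.128.0: MATCH
  /8 62.0.0.0: no
  /8 60.0.0.0: no
  /0 0.0.0.0: MATCH
Selected: next-hop 8.70.125.201 via eth0 (matched /17)


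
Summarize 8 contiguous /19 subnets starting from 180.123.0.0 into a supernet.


Original prefix: /19
Number of subnets: 8 = 2^3
New prefix = 19 - 3 = 16
Supernet: 180.123.0.0/16


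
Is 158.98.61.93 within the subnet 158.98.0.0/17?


Subnet network: 158.98.0.0
Test IP AND mask: 158.98.0.0
Yes, 158.98.61.93 is in 158.98.0.0/17


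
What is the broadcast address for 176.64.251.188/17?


Network: 176.64.128.0/17
Host bits = 15
Set all host bits to 1:
Broadcast: 176.64.255.255


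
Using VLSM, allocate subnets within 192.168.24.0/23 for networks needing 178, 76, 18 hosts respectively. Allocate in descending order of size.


178 hosts -> /24 (254 usable): 192.168.24.0/24
76 hosts -> /25 (126 usable): 192.168.25.0/25
18 hosts -> /27 (30 usable): 192.168.25.128/27
Allocation: 192.168.24.0/24 (178 hosts, 254 usable); 192.168.25.0/25 (76 hosts, 126 usable); 192.168.25.128/27 (18 hosts, 30 usable)


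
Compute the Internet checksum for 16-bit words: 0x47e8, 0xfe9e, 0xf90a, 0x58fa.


Sum all words (with carry folding):
+ 0x47e8 = 0x47e8
+ 0xfe9e = 0x4687
+ 0xf90a = 0x3f92
+ 0x58fa = 0x988c
One's complement: ~0x988c
Checksum = 0x6773


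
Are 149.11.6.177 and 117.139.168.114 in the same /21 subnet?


Mask: 255.255.248.0
149.11.6.177 AND mask = 149.11.0.0
117.139.168.114 AND mask = 117.139.168.0
No, different subnets (149.11.0.0 vs 117.139.168.0)


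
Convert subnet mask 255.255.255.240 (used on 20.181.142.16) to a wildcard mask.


Subnet mask: 255.255.255.240
Wildcard = 255.255.255.255 - subnet mask
255 - 255 = 0
255 - 255 = 0
255 - 255 = 0
255 - 240 = 15
Wildcard: 0.0.0.15


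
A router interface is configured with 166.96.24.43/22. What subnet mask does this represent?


/22 means 22 network bits, 10 host bits
Binary: 11111111111111111111110000000000
Mask: 255.255.252.0


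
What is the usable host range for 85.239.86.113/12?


Network: 85.224.0.0
Broadcast: 85.239.255.255
First usable = network + 1
Last usable = broadcast - 1
Range: 85.224.0.1 to 85.239.255.254


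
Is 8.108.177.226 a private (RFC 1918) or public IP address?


RFC 1918 private ranges:
  10.0.0.0/8 (10.0.0.0 - 10.255.255.255)
  172.16.0.0/12 (172.16.0.0 - 172.31.255.255)
  192.168.0.0/16 (192.168.0.0 - 192.168.255.255)
Public (not in any RFC 1918 range)


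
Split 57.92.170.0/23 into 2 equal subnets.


New prefix = 23 + 1 = 24
Each subnet has 256 addresses
  57.92.170.0/24
  57.92.171.0/24
Subnets: 57.92.170.0/24, 57.92.171.0/24


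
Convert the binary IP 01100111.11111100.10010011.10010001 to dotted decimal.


01100111 = 103
11111100 = 252
10010011 = 147
10010001 = 145
IP: 103.252.147.145


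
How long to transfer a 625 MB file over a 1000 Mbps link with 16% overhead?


Effective throughput = 1000 * (1 - 16/100) = 840 Mbps
File size in Mb = 625 * 8 = 5000 Mb
Time = 5000 / 840
Time = 5.9524 seconds


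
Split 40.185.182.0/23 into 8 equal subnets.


New prefix = 23 + 3 = 26
Each subnet has 64 addresses
  40.185.182.0/26
  40.185.182.64/26
  40.185.182.128/26
  40.185.182.192/26
  40.185.183.0/26
  40.185.183.64/26
  40.185.183.128/26
  40.185.183.192/26
Subnets: 40.185.182.0/26, 40.185.182.64/26, 40.185.182.128/26, 40.185.182.192/26, 40.185.183.0/26, 40.185.183.64/26, 40.185.183.128/26, 40.185.183.192/26


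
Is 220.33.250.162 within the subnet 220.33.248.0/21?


Subnet network: 220.33.248.0
Test IP AND mask: 220.33.248.0
Yes, 220.33.250.162 is in 220.33.248.0/21


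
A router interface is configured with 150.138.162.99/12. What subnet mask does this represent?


/12 means 12 network bits, 20 host bits
Binary: 11111111111100000000000000000000
Mask: 255.240.0.0


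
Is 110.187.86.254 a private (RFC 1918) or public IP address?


RFC 1918 private ranges:
  10.0.0.0/8 (10.0.0.0 - 10.255.255.255)
  172.16.0.0/12 (172.16.0.0 - 172.31.255.255)
  192.168.0.0/16 (192.168.0.0 - 192.168.255.255)
Public (not in any RFC 1918 range)


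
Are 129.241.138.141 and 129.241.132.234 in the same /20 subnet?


Mask: 255.255.240.0
129.241.138.141 AND mask = 129.241.128.0
129.241.132.234 AND mask = 129.241.128.0
Yes, same subnet (129.241.128.0)


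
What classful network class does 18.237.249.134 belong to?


First octet: 18
Binary: 00010010
0xxxxxxx -> Class A (1-126)
Class A, default mask 255.0.0.0 (/8)


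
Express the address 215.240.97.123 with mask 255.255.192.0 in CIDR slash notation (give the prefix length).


Binary: 11111111.11111111.11000000.00000000
Count leading 1s
Prefix: /18


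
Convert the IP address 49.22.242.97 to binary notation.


49 = 00110001
22 = 00010110
242 = 11110010
97 = 01100001
Binary: 00110001.00010110.11110010.01100001


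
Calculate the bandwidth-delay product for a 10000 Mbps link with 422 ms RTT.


BDP = bandwidth * RTT
= 10000 Mbps * 422 ms
= 10000 * 1e6 * 422 / 1000 bits
= 4220000000 bits
= 527500000 bytes
= 515136.7188 KB
BDP = 4220000000 bits (527500000 bytes)


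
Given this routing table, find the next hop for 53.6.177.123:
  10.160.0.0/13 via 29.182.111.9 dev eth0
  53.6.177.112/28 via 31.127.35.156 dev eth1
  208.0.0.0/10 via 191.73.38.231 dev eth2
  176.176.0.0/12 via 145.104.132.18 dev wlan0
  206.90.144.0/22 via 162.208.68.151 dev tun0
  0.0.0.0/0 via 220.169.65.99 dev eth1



Longest prefix match for 53.6.177.123:
  /13 10.160.0.0: no
  /28 53.6.177.112: MATCH
  /10 208.0.0.0: no
  /12 176.176.0.0: no
  /22 206.90.144.0: no
  /0 0.0.0.0: MATCH
Selected: next-hop 31.127.35.156 via eth1 (matched /28)


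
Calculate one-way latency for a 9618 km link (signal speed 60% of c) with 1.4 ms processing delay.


Speed = 0.6 * 3e5 km/s = 180000 km/s
Propagation delay = 9618 / 180000 = 0.0534 s = 53.4333 ms
Processing delay = 1.4 ms
Total one-way latency = 54.8333 ms


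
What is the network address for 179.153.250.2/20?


IP:   10110011.10011001.11111010.00000010
Mask: 11111111.11111111.11110000.00000000
AND operation:
Net:  10110011.10011001.11110000.00000000
Network: 179.153.240.0/20


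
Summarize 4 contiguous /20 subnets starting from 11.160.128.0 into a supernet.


Original prefix: /20
Number of subnets: 4 = 2^2
New prefix = 20 - 2 = 18
Supernet: 11.160.128.0/18


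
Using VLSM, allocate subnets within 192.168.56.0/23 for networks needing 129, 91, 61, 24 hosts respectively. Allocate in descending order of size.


129 hosts -> /24 (254 usable): 192.168.56.0/24
91 hosts -> /25 (126 usable): 192.168.57.0/25
61 hosts -> /26 (62 usable): 192.168.57.128/26
24 hosts -> /27 (30 usable): 192.168.57.192/27
Allocation: 192.168.56.0/24 (129 hosts, 254 usable); 192.168.57.0/25 (91 hosts, 126 usable); 192.168.57.128/26 (61 hosts, 62 usable); 192.168.57.192/27 (24 hosts, 30 usable)


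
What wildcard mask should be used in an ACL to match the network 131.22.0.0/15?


Subnet mask: 255.254.0.0
Wildcard = 255.255.255.255 - subnet mask
255 - 255 = 0
255 - 254 = 1
255 - 0 = 255
255 - 0 = 255
Wildcard: 0.1.255.255


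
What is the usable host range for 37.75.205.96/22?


Network: 37.75.204.0
Broadcast: 37.75.207.255
First usable = network + 1
Last usable = broadcast - 1
Range: 37.75.204.1 to 37.75.207.254


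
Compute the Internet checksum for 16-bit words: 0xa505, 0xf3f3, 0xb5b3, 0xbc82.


Sum all words (with carry folding):
+ 0xa505 = 0xa505
+ 0xf3f3 = 0x98f9
+ 0xb5b3 = 0x4ead
+ 0xbc82 = 0x0b30
One's complement: ~0x0b30
Checksum = 0xf4cf


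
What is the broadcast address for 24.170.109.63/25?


Network: 24.170.109.0/25
Host bits = 7
Set all host bits to 1:
Broadcast: 24.170.109.127


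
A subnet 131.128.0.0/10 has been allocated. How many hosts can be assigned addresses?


Host bits = 32 - 10 = 22
Total addresses = 2^22 = 4194304
Usable = total - 2 (network and broadcast)
Usable hosts: 4194302


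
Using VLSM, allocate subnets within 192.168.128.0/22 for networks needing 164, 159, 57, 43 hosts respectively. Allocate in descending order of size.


164 hosts -> /24 (254 usable): 192.168.128.0/24
159 hosts -> /24 (254 usable): 192.168.129.0/24
57 hosts -> /26 (62 usable): 192.168.130.0/26
43 hosts -> /26 (62 usable): 192.168.130.64/26
Allocation: 192.168.128.0/24 (164 hosts, 254 usable); 192.168.129.0/24 (159 hosts, 254 usable); 192.168.130.0/26 (57 hosts, 62 usable); 192.168.130.64/26 (43 hosts, 62 usable)


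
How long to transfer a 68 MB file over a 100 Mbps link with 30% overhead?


Effective throughput = 100 * (1 - 30/100) = 70 Mbps
File size in Mb = 68 * 8 = 544 Mb
Time = 544 / 70
Time = 7.7714 seconds


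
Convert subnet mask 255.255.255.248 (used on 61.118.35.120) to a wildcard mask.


Subnet mask: 255.255.255.248
Wildcard = 255.255.255.255 - subnet mask
255 - 255 = 0
255 - 255 = 0
255 - 255 = 0
255 - 248 = 7
Wildcard: 0.0.0.7


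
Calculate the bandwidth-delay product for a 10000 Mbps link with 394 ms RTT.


BDP = bandwidth * RTT
= 10000 Mbps * 394 ms
= 10000 * 1e6 * 394 / 1000 bits
= 3940000000 bits
= 492500000 bytes
= 480957.0312 KB
BDP = 3940000000 bits (492500000 bytes)


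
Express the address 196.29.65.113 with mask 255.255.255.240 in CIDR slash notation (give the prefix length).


Binary: 11111111.11111111.11111111.11110000
Count leading 1s
Prefix: /28


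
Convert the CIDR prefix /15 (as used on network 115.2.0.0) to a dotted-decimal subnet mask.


/15 means 15 network bits, 17 host bits
Binary: 11111111111111100000000000000000
Mask: 255.254.0.0


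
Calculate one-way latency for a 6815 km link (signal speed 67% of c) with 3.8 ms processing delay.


Speed = 0.67 * 3e5 km/s = 201000 km/s
Propagation delay = 6815 / 201000 = 0.0339 s = 33.9055 ms
Processing delay = 3.8 ms
Total one-way latency = 37.7055 ms


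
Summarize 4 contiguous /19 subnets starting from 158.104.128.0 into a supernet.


Original prefix: /19
Number of subnets: 4 = 2^2
New prefix = 19 - 2 = 17
Supernet: 158.104.128.0/17


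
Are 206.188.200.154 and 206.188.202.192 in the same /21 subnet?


Mask: 255.255.248.0
206.188.200.154 AND mask = 206.188.200.0
206.188.202.192 AND mask = 206.188.200.0
Yes, same subnet (206.188.200.0)


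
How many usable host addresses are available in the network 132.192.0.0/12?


Host bits = 32 - 12 = 20
Total addresses = 2^20 = 1048576
Usable = total - 2 (network and broadcast)
Usable hosts: 1048574


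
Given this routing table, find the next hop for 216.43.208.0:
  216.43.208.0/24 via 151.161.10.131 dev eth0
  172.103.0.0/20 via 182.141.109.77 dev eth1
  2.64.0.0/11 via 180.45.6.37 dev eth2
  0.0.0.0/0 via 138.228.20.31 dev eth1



Longest prefix match for 216.43.208.0:
  /24 216.43.208.0: MATCH
  /20 172.103.0.0: no
  /11 2.64.0.0: no
  /0 0.0.0.0: MATCH
Selected: next-hop 151.161.10.131 via eth0 (matched /24)


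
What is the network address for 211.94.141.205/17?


IP:   11010011.01011110.10001101.11001101
Mask: 11111111.11111111.10000000.00000000
AND operation:
Net:  11010011.01011110.10000000.00000000
Network: 211.94.128.0/17


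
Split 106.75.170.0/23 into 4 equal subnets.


New prefix = 23 + 2 = 25
Each subnet has 128 addresses
  106.75.170.0/25
  106.75.170.128/25
  106.75.171.0/25
  106.75.171.128/25
Subnets: 106.75.170.0/25, 106.75.170.128/25, 106.75.171.0/25, 106.75.171.128/25


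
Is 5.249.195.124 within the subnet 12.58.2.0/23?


Subnet network: 12.58.2.0
Test IP AND mask: 5.249.194.0
No, 5.249.195.124 is not in 12.58.2.0/23


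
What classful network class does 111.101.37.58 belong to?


First octet: 111
Binary: 01101111
0xxxxxxx -> Class A (1-126)
Class A, default mask 255.0.0.0 (/8)


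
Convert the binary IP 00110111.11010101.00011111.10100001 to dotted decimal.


00110111 = 55
11010101 = 213
00011111 = 31
10100001 = 161
IP: 55.213.31.161


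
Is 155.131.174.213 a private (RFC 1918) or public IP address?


RFC 1918 private ranges:
  10.0.0.0/8 (10.0.0.0 - 10.255.255.255)
  172.16.0.0/12 (172.16.0.0 - 172.31.255.255)
  192.168.0.0/16 (192.168.0.0 - 192.168.255.255)
Public (not in any RFC 1918 range)


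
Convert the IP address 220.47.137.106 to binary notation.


220 = 11011100
47 = 00101111
137 = 10001001
106 = 01101010
Binary: 11011100.00101111.10001001.01101010


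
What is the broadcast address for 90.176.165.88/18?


Network: 90.176.128.0/18
Host bits = 14
Set all host bits to 1:
Broadcast: 90.176.191.255


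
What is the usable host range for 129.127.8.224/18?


Network: 129.127.0.0
Broadcast: 129.127.63.255
First usable = network + 1
Last usable = broadcast - 1
Range: 129.127.0.1 to 129.127.63.254


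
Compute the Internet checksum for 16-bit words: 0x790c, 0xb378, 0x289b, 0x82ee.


Sum all words (with carry folding):
+ 0x790c = 0x790c
+ 0xb378 = 0x2c85
+ 0x289b = 0x5520
+ 0x82ee = 0xd80e
One's complement: ~0xd80e
Checksum = 0x27f1


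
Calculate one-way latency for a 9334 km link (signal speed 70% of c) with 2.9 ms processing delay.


Speed = 0.7 * 3e5 km/s = 210000 km/s
Propagation delay = 9334 / 210000 = 0.0444 s = 44.4476 ms
Processing delay = 2.9 ms
Total one-way latency = 47.3476 ms


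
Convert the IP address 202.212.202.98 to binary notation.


202 = 11001010
212 = 11010100
202 = 11001010
98 = 01100010
Binary: 11001010.11010100.11001010.01100010


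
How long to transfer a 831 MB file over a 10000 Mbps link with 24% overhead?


Effective throughput = 10000 * (1 - 24/100) = 7600 Mbps
File size in Mb = 831 * 8 = 6648 Mb
Time = 6648 / 7600
Time = 0.8747 seconds


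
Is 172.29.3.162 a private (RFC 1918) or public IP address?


RFC 1918 private ranges:
  10.0.0.0/8 (10.0.0.0 - 10.255.255.255)
  172.16.0.0/12 (172.16.0.0 - 172.31.255.255)
  192.168.0.0/16 (192.168.0.0 - 192.168.255.255)
Private (in 172.16.0.0/12)


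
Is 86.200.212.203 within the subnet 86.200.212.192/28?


Subnet network: 86.200.212.192
Test IP AND mask: 86.200.212.192
Yes, 86.200.212.203 is in 86.200.212.192/28


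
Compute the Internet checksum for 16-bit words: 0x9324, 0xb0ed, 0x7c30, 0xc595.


Sum all words (with carry folding):
+ 0x9324 = 0x9324
+ 0xb0ed = 0x4412
+ 0x7c30 = 0xc042
+ 0xc595 = 0x85d8
One's complement: ~0x85d8
Checksum = 0x7a27


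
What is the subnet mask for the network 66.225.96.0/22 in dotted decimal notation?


/22 means 22 network bits, 10 host bits
Binary: 11111111111111111111110000000000
Mask: 255.255.252.0


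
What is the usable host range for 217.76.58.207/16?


Network: 217.76.0.0
Broadcast: 217.76.255.255
First usable = network + 1
Last usable = broadcast - 1
Range: 217.76.0.1 to 217.76.255.254


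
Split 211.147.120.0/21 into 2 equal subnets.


New prefix = 21 + 1 = 22
Each subnet has 1024 addresses
  211.147.120.0/22
  211.147.124.0/22
Subnets: 211.147.120.0/22, 211.147.124.0/22


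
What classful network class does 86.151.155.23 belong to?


First octet: 86
Binary: 01010110
0xxxxxxx -> Class A (1-126)
Class A, default mask 255.0.0.0 (/8)


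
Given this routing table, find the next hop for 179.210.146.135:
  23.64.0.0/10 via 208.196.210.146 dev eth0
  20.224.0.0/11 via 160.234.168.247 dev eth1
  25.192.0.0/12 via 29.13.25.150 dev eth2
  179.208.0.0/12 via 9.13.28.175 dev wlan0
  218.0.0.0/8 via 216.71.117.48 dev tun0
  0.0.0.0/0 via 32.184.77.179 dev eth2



Longest prefix match for 179.210.146.135:
  /10 23.64.0.0: no
  /11 20.224.0.0: no
  /12 25.192.0.0: no
  /12 179.208.0.0: MATCH
  /8 218.0.0.0: no
  /0 0.0.0.0: MATCH
Selected: next-hop 9.13.28.175 via wlan0 (matched /12)


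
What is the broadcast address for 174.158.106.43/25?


Network: 174.158.106.0/25
Host bits = 7
Set all host bits to 1:
Broadcast: 174.158.106.127


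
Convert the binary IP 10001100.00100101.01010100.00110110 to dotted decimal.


10001100 = 140
00100101 = 37
01010100 = 84
00110110 = 54
IP: 140.37.84.54


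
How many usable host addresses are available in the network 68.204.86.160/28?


Host bits = 32 - 28 = 4
Total addresses = 2^4 = 16
Usable = total - 2 (network and broadcast)
Usable hosts: 14


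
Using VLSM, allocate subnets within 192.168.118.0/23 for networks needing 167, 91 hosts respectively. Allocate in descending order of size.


167 hosts -> /24 (254 usable): 192.168.118.0/24
91 hosts -> /25 (126 usable): 192.168.119.0/25
Allocation: 192.168.118.0/24 (167 hosts, 254 usable); 192.168.119.0/25 (91 hosts, 126 usable)


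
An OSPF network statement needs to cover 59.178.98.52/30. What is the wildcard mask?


Subnet mask: 255.255.255.252
Wildcard = 255.255.255.255 - subnet mask
255 - 255 = 0
255 - 255 = 0
255 - 255 = 0
255 - 252 = 3
Wildcard: 0.0.0.3


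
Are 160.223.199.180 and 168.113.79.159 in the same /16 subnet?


Mask: 255.255.0.0
160.223.199.180 AND mask = 160.223.0.0
168.113.79.159 AND mask = 168.113.0.0
No, different subnets (160.223.0.0 vs 168.113.0.0)


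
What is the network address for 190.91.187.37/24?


IP:   10111110.01011011.10111011.00100101
Mask: 11111111.11111111.11111111.00000000
AND operation:
Net:  10111110.01011011.10111011.00000000
Network: 190.91.187.0/24


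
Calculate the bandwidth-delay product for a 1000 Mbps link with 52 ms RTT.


BDP = bandwidth * RTT
= 1000 Mbps * 52 ms
= 1000 * 1e6 * 52 / 1000 bits
= 52000000 bits
= 6500000 bytes
= 6347.6562 KB
BDP = 52000000 bits (6500000 bytes)


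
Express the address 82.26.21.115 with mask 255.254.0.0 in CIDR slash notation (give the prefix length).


Binary: 11111111.11111110.00000000.00000000
Count leading 1s
Prefix: /15


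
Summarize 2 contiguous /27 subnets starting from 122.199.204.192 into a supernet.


Original prefix: /27
Number of subnets: 2 = 2^1
New prefix = 27 - 1 = 26
Supernet: 122.199.204.192/26


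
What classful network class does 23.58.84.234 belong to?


First octet: 23
Binary: 00010111
0xxxxxxx -> Class A (1-126)
Class A, default mask 255.0.0.0 (/8)


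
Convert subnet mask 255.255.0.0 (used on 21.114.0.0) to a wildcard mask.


Subnet mask: 255.255.0.0
Wildcard = 255.255.255.255 - subnet mask
255 - 255 = 0
255 - 255 = 0
255 - 0 = 255
255 - 0 = 255
Wildcard: 0.0.255.255


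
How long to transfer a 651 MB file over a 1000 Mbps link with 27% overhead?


Effective throughput = 1000 * (1 - 27/100) = 730 Mbps
File size in Mb = 651 * 8 = 5208 Mb
Time = 5208 / 730
Time = 7.1342 seconds


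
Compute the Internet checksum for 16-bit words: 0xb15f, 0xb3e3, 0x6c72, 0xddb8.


Sum all words (with carry folding):
+ 0xb15f = 0xb15f
+ 0xb3e3 = 0x6543
+ 0x6c72 = 0xd1b5
+ 0xddb8 = 0xaf6e
One's complement: ~0xaf6e
Checksum = 0x5091


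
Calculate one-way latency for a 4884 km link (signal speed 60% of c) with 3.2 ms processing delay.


Speed = 0.6 * 3e5 km/s = 180000 km/s
Propagation delay = 4884 / 180000 = 0.0271 s = 27.1333 ms
Processing delay = 3.2 ms
Total one-way latency = 30.3333 ms


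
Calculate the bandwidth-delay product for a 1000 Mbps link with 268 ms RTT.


BDP = bandwidth * RTT
= 1000 Mbps * 268 ms
= 1000 * 1e6 * 268 / 1000 bits
= 268000000 bits
= 33500000 bytes
= 32714.8438 KB
BDP = 268000000 bits (33500000 bytes)


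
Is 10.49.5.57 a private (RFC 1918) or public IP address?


RFC 1918 private ranges:
  10.0.0.0/8 (10.0.0.0 - 10.255.255.255)
  172.16.0.0/12 (172.16.0.0 - 172.31.255.255)
  192.168.0.0/16 (192.168.0.0 - 192.168.255.255)
Private (in 10.0.0.0/8)


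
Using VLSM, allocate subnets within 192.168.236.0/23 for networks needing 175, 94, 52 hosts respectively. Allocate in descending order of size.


175 hosts -> /24 (254 usable): 192.168.236.0/24
94 hosts -> /25 (126 usable): 192.168.237.0/25
52 hosts -> /26 (62 usable): 192.168.237.128/26
Allocation: 192.168.236.0/24 (175 hosts, 254 usable); 192.168.237.0/25 (94 hosts, 126 usable); 192.168.237.128/26 (52 hosts, 62 usable)


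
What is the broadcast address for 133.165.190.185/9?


Network: 133.128.0.0/9
Host bits = 23
Set all host bits to 1:
Broadcast: 133.255.255.255


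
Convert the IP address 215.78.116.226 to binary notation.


215 = 11010111
78 = 01001110
116 = 01110100
226 = 11100010
Binary: 11010111.01001110.01110100.11100010


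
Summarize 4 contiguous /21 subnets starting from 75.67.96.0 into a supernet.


Original prefix: /21
Number of subnets: 4 = 2^2
New prefix = 21 - 2 = 19
Supernet: 75.67.96.0/19


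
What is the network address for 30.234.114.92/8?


IP:   00011110.11101010.01110010.01011100
Mask: 11111111.00000000.00000000.00000000
AND operation:
Net:  00011110.00000000.00000000.00000000
Network: 30.0.0.0/8


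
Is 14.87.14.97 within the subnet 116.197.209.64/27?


Subnet network: 116.197.209.64
Test IP AND mask: 14.87.14.96
No, 14.87.14.97 is not in 116.197.209.64/27


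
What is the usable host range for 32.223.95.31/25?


Network: 32.223.95.0
Broadcast: 32.223.95.127
First usable = network + 1
Last usable = broadcast - 1
Range: 32.223.95.1 to 32.223.95.126


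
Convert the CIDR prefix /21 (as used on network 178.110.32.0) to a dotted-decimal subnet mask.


/21 means 21 network bits, 11 host bits
Binary: 11111111111111111111100000000000
Mask: 255.255.248.0


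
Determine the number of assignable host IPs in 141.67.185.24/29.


Host bits = 32 - 29 = 3
Total addresses = 2^3 = 8
Usable = total - 2 (network and broadcast)
Usable hosts: 6


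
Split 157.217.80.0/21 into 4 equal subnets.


New prefix = 21 + 2 = 23
Each subnet has 512 addresses
  157.217.80.0/23
  157.217.82.0/23
  157.217.84.0/23
  157.217.86.0/23
Subnets: 157.217.80.0/23, 157.217.82.0/23, 157.217.84.0/23, 157.217.86.0/23


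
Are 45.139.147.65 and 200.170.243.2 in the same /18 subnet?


Mask: 255.255.192.0
45.139.147.65 AND mask = 45.139.128.0
200.170.243.2 AND mask = 200.170.192.0
No, different subnets (45.139.128.0 vs 200.170.192.0)


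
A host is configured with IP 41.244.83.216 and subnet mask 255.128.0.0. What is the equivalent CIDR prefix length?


Binary: 11111111.10000000.00000000.00000000
Count leading 1s
Prefix: /9


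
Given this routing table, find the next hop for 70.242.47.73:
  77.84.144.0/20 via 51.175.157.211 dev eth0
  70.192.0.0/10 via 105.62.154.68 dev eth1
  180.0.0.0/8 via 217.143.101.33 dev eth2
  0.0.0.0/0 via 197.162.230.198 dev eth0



Longest prefix match for 70.242.47.73:
  /20 77.84.144.0: no
  /10 70.192.0.0: MATCH
  /8 180.0.0.0: no
  /0 0.0.0.0: MATCH
Selected: next-hop 105.62.154.68 via eth1 (matched /10)


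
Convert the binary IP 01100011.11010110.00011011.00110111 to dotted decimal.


01100011 = 99
11010110 = 214
00011011 = 27
00110111 = 55
IP: 99.214.27.55
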